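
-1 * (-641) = 641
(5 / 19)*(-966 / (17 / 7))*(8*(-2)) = 1674.80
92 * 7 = 644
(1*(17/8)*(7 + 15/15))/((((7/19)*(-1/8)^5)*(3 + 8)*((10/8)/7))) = -42336256/55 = -769750.11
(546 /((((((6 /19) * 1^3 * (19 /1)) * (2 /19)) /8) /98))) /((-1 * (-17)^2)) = -677768 /289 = -2345.22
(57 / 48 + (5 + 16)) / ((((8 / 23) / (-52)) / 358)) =-18999955 / 16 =-1187497.19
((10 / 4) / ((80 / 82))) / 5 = 41 / 80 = 0.51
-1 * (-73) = 73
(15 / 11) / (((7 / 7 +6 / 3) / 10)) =4.55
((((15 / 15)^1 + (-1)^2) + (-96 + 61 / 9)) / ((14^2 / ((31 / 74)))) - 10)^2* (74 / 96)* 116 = 51274574997725 / 5526372096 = 9278.16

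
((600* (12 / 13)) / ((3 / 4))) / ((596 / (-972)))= -2332800 / 1937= -1204.34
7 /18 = 0.39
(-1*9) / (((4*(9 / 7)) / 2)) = -7 / 2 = -3.50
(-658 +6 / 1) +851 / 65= -41529 / 65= -638.91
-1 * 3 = -3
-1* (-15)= 15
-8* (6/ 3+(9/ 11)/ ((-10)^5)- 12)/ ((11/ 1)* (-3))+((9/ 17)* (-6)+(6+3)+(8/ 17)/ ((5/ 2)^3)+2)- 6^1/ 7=2468848829/ 539962500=4.57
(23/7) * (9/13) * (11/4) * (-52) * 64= -145728/7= -20818.29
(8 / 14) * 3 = 12 / 7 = 1.71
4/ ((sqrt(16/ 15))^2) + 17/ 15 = 293/ 60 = 4.88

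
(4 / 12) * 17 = 17 / 3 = 5.67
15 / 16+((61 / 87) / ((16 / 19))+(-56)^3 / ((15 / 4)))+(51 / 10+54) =-8137991 / 174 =-46770.06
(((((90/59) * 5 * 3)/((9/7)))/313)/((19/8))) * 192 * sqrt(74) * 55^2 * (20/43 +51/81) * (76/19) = 2755934720000 * sqrt(74)/45262617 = 523775.43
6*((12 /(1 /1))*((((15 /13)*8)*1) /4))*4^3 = 138240 /13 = 10633.85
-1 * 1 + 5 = 4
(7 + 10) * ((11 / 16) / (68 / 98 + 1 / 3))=27489 / 2416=11.38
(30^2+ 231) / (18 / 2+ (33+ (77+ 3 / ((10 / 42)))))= 5655 / 658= 8.59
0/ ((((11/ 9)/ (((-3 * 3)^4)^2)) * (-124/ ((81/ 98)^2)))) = 0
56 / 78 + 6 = 262 / 39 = 6.72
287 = 287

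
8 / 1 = 8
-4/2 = -2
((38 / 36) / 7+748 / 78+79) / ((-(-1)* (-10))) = -145357 / 16380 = -8.87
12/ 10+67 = 341/ 5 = 68.20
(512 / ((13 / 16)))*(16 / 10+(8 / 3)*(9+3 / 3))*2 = 6946816 / 195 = 35624.70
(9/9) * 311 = 311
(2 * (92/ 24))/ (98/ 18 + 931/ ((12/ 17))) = 276/ 47677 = 0.01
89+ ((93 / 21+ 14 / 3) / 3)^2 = 389722 / 3969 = 98.19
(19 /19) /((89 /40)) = 40 /89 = 0.45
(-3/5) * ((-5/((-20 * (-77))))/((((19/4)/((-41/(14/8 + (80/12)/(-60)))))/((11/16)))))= -1107/156940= -0.01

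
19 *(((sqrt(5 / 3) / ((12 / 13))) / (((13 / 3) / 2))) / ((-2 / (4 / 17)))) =-19 *sqrt(15) / 51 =-1.44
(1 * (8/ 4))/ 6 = 1/ 3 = 0.33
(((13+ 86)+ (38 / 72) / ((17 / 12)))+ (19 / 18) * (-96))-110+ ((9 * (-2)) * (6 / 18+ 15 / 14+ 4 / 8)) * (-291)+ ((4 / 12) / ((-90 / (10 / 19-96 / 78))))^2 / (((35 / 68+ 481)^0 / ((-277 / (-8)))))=1160275168603883 / 117613150200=9865.18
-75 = -75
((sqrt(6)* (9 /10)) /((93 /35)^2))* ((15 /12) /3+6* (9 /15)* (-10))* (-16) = 177.77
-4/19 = -0.21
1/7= 0.14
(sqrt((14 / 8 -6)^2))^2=18.06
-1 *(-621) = 621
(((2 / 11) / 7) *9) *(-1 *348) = -6264 / 77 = -81.35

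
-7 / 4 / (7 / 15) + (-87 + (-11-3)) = -419 / 4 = -104.75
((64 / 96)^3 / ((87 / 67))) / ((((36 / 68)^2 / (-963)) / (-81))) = 16574728 / 261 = 63504.70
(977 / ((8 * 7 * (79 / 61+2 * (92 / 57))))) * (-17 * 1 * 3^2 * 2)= -519745437 / 440356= -1180.28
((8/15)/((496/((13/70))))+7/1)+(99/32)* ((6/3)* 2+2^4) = 8967551/130200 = 68.88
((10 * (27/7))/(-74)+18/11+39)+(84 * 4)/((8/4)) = 592920/2849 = 208.12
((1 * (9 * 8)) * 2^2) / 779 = 288 / 779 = 0.37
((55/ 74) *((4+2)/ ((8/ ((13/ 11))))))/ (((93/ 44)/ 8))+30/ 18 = 14315/ 3441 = 4.16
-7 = -7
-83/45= -1.84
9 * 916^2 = 7551504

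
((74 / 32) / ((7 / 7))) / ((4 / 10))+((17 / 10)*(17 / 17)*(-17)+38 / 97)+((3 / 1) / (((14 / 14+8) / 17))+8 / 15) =-256499 / 15520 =-16.53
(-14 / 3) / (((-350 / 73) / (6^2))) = 876 / 25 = 35.04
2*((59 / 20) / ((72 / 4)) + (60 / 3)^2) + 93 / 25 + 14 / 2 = 729943 / 900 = 811.05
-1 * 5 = -5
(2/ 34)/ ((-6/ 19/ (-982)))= 9329/ 51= 182.92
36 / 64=9 / 16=0.56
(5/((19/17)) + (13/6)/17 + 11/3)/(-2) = -5341/1292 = -4.13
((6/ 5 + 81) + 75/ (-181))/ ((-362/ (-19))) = 703152/ 163805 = 4.29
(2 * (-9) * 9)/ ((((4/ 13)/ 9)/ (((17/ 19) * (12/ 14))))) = -483327/ 133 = -3634.04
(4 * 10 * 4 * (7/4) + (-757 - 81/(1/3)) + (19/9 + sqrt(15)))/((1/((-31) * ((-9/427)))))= -28613/61 + 279 * sqrt(15)/427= -466.53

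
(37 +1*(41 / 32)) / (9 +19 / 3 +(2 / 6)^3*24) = 11025 / 4672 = 2.36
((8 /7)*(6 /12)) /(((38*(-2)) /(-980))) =140 /19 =7.37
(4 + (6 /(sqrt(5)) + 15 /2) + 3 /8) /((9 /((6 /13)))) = 4*sqrt(5) /65 + 95 /156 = 0.75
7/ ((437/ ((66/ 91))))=66/ 5681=0.01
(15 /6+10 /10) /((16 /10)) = 35 /16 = 2.19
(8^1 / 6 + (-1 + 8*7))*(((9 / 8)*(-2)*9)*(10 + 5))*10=-342225 / 2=-171112.50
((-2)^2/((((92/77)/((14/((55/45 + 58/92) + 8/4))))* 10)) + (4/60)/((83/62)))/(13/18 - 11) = -1371648/11132375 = -0.12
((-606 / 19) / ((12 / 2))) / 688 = -101 / 13072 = -0.01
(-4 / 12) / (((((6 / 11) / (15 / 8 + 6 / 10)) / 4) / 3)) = -363 / 20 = -18.15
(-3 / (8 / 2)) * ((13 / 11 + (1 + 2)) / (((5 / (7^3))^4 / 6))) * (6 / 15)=-166699429.85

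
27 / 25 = 1.08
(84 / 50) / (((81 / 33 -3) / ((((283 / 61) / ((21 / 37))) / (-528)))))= 10471 / 219600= 0.05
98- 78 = 20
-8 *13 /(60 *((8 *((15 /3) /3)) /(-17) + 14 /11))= -2431 /685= -3.55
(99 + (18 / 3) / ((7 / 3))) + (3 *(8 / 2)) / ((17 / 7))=12675 / 119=106.51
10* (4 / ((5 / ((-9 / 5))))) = -72 / 5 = -14.40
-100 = -100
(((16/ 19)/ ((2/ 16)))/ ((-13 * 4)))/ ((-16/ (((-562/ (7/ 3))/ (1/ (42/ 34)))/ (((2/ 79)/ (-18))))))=7192476/ 4199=1712.90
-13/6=-2.17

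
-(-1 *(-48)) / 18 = -8 / 3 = -2.67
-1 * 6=-6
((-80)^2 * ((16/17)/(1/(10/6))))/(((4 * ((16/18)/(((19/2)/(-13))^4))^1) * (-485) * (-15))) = 5212840/47097089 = 0.11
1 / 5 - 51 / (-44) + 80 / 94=22853 / 10340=2.21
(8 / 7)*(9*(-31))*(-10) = 3188.57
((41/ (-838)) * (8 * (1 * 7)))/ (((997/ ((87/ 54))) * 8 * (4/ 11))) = -91553/ 60154992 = -0.00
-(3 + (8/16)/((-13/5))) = -73/26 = -2.81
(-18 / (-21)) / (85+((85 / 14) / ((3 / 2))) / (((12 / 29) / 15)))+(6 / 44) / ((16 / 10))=304647 / 3425840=0.09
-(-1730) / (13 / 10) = 17300 / 13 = 1330.77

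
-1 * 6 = -6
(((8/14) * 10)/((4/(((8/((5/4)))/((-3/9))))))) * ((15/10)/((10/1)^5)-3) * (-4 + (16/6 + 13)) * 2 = 1199994/625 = 1919.99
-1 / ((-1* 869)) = 1 / 869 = 0.00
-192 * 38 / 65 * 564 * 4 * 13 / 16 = -1028736 / 5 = -205747.20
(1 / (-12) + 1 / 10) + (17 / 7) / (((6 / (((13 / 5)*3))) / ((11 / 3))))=1623 / 140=11.59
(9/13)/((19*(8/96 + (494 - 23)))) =108/1396291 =0.00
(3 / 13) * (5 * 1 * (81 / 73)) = 1215 / 949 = 1.28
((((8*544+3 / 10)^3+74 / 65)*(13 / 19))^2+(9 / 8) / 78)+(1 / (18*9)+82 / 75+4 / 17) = 20562548356414055890564413034005241 / 6462261000000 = 3181943340947395329678.64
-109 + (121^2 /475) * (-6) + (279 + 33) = 8579 /475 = 18.06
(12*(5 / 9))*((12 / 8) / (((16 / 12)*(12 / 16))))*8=80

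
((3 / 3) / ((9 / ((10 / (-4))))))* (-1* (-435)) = -725 / 6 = -120.83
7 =7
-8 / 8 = -1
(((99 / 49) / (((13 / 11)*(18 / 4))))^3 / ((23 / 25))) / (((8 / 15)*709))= 0.00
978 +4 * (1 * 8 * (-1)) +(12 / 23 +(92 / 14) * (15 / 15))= 153448 / 161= 953.09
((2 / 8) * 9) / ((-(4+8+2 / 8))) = -9 / 49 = -0.18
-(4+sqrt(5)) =-4 - sqrt(5) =-6.24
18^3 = 5832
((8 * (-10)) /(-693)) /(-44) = -20 /7623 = -0.00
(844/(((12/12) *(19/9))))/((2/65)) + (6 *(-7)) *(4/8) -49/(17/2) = 4188145/323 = 12966.39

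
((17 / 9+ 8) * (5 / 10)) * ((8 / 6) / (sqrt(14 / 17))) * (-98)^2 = 69770.02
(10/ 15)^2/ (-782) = -2/ 3519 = -0.00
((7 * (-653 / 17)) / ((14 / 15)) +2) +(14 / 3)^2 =-80879 / 306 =-264.31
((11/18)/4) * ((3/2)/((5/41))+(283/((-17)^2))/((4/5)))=859859/416160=2.07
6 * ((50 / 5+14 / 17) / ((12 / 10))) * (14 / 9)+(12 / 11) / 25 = 3543836 / 42075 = 84.23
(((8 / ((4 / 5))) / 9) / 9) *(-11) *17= -1870 / 81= -23.09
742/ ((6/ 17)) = 6307/ 3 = 2102.33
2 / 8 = 1 / 4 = 0.25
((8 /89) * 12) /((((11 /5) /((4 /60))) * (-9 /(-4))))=128 /8811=0.01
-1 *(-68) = 68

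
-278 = -278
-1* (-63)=63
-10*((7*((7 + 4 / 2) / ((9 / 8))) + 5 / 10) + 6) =-625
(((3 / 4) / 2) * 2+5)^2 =529 / 16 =33.06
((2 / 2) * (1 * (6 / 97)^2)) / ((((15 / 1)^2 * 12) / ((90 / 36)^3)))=0.00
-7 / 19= -0.37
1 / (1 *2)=0.50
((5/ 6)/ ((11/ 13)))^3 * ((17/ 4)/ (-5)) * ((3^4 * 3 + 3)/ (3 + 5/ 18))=-38282725/ 628232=-60.94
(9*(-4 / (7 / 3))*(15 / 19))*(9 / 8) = -3645 / 266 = -13.70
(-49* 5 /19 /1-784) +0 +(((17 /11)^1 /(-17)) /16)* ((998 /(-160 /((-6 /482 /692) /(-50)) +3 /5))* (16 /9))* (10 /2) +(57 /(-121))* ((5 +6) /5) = -16687299687436124 /20913208771785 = -797.93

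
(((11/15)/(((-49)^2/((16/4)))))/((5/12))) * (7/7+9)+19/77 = 36457/132055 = 0.28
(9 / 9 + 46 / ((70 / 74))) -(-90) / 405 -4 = 14443 / 315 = 45.85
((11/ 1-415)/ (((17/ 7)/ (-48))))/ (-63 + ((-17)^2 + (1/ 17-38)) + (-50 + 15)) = 67872/ 1301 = 52.17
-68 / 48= -17 / 12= -1.42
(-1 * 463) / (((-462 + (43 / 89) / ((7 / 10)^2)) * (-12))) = -2019143 / 24125784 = -0.08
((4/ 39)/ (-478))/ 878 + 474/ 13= 149197661/ 4091919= 36.46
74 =74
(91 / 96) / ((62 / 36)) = 273 / 496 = 0.55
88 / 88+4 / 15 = 19 / 15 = 1.27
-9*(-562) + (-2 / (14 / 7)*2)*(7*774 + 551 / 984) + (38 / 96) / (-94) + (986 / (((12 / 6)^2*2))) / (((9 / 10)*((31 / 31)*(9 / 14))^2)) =-244893118153 / 44953056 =-5447.75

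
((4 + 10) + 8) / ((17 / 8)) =176 / 17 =10.35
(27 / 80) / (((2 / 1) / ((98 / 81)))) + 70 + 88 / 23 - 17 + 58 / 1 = 634967 / 5520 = 115.03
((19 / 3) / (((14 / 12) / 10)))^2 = 144400 / 49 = 2946.94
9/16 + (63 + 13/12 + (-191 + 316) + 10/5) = 9199/48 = 191.65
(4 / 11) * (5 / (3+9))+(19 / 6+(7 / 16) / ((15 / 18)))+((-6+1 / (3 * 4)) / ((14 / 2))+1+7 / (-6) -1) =1.83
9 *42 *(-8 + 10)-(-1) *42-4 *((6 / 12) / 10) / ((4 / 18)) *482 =1821 / 5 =364.20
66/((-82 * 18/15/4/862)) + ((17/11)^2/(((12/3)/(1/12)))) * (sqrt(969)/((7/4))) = -94820/41 + 289 * sqrt(969)/10164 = -2311.80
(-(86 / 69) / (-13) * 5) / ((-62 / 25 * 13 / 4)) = -21500 / 361491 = -0.06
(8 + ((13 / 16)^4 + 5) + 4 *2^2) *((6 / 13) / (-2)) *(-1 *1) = 5787315 / 851968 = 6.79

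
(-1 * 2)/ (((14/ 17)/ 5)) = -85/ 7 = -12.14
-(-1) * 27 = 27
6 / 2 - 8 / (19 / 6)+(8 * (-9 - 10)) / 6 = -1417 / 57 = -24.86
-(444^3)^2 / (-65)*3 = 22983654016954368 / 65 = 353594677183913.35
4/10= 2/5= 0.40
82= 82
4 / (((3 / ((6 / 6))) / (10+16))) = 104 / 3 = 34.67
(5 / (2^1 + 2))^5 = 3125 / 1024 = 3.05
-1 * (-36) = 36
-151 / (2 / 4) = -302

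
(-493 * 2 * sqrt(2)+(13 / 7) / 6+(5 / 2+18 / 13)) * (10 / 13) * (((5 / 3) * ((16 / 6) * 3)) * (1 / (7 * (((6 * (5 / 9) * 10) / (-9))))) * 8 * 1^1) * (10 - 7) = -329760 / 8281+851904 * sqrt(2) / 91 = 13199.46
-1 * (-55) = 55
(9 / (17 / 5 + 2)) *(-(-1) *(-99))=-165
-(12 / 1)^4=-20736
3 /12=1 /4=0.25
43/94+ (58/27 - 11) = -21305/2538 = -8.39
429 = 429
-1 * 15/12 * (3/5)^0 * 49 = -245/4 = -61.25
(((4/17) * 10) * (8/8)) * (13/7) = 520/119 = 4.37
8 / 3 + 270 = 818 / 3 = 272.67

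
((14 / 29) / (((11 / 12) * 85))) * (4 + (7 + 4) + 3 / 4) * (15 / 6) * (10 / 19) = 13230 / 103037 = 0.13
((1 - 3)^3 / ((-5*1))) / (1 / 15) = 24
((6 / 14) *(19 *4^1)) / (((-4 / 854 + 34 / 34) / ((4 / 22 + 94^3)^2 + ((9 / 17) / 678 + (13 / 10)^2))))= 55755117782530964050083 / 2469685625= 22575795566098.00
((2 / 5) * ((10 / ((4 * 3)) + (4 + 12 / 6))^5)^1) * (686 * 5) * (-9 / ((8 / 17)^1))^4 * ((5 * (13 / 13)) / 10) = 1367391647305.61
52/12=13/3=4.33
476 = 476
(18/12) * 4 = 6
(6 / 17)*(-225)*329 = -444150 / 17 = -26126.47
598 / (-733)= -598 / 733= -0.82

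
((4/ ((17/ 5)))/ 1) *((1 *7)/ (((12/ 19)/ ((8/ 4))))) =26.08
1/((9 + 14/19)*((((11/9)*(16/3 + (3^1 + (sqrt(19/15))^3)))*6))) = 320625/185198024 -3249*sqrt(285)/185198024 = 0.00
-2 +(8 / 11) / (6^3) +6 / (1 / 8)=13663 / 297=46.00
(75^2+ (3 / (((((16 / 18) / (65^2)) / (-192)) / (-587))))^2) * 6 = 15496402609499793750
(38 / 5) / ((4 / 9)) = 171 / 10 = 17.10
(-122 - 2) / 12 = -31 / 3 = -10.33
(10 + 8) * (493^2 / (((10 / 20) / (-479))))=-4191136956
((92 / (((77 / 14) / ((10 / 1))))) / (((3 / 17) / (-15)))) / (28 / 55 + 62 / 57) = -22287000 / 2503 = -8904.12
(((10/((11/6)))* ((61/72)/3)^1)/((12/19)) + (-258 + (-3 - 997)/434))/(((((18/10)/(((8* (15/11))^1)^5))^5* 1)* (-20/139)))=2159725431965219363593440460800000000000000000000000000000/258624430868680444513848809137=8350817533792254182192852000.00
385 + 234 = 619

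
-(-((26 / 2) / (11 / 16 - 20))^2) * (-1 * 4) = -173056 / 95481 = -1.81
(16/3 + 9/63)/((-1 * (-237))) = 115/4977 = 0.02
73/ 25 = 2.92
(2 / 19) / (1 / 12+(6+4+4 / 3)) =24 / 2603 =0.01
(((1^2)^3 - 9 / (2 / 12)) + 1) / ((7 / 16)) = -832 / 7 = -118.86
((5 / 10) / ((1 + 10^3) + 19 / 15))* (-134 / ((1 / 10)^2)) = -50250 / 7517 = -6.68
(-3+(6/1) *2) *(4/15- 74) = -3318/5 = -663.60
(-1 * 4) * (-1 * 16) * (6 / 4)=96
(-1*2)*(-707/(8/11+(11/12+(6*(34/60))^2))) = 4666200/43573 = 107.09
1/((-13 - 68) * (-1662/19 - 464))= 19/848718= 0.00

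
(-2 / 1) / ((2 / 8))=-8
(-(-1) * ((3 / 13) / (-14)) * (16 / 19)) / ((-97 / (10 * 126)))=4320 / 23959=0.18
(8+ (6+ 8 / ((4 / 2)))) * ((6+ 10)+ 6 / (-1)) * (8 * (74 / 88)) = 13320 / 11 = 1210.91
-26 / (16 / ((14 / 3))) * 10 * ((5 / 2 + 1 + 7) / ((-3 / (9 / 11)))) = 9555 / 44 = 217.16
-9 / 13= -0.69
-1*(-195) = 195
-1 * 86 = -86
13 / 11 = 1.18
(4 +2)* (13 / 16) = 39 / 8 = 4.88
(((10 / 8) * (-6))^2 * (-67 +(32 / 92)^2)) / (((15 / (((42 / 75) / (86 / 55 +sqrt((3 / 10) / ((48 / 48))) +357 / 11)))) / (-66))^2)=-12797790961946044824 / 647926318807077025 +75221387277032304 * sqrt(30) / 647926318807077025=-19.12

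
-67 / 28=-2.39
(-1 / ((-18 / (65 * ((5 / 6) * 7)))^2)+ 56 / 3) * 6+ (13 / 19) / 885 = -27789004261 / 10896120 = -2550.36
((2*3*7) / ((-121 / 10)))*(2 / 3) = -280 / 121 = -2.31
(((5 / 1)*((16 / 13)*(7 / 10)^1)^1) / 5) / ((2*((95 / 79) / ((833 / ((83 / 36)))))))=66333456 / 512525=129.42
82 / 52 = 41 / 26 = 1.58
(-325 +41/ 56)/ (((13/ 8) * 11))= -18159/ 1001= -18.14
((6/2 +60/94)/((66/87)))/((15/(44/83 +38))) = 2643147/214555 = 12.32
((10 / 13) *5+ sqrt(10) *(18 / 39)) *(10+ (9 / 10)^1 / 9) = 303 *sqrt(10) / 65+ 505 / 13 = 53.59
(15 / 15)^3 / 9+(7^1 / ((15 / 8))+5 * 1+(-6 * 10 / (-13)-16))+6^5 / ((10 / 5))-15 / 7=15902183 / 4095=3883.32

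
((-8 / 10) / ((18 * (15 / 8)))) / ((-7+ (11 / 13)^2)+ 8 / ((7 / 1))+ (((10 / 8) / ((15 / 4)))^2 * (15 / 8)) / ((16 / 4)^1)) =605696 / 130040325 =0.00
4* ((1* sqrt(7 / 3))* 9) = 12* sqrt(21) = 54.99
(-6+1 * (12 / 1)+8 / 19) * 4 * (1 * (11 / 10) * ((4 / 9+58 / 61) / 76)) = 8426 / 16245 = 0.52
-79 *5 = -395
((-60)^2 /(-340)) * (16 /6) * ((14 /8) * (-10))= 8400 /17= 494.12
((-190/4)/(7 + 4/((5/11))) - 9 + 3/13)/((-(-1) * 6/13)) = -25.51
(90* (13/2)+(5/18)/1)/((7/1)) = 1505/18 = 83.61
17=17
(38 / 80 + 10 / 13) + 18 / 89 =66943 / 46280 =1.45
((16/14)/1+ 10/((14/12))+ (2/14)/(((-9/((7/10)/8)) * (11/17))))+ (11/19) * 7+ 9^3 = 782398699/1053360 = 742.76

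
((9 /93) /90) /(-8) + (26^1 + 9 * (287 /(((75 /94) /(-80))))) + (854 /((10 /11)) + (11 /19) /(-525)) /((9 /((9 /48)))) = -3843442564211 /14842800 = -258943.23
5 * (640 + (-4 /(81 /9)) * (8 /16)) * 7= 201530 /9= 22392.22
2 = 2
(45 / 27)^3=125 / 27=4.63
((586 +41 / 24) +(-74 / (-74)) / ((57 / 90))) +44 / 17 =4588219 / 7752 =591.88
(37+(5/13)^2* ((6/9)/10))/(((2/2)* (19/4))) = 75056/9633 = 7.79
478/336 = 239/168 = 1.42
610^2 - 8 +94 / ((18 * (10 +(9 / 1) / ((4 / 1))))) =372092.43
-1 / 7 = -0.14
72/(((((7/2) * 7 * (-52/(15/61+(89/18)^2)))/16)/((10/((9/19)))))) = -1483644640/3147417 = -471.38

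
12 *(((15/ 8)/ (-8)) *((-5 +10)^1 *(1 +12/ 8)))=-1125/ 32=-35.16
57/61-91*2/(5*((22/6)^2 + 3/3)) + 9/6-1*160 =-488261/3050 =-160.09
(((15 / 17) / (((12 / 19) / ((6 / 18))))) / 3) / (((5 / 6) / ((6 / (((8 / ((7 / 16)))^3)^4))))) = 262984456819 / 328827822935179135520079872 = 0.00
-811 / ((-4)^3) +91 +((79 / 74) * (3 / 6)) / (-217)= 53271151 / 513856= 103.67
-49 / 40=-1.22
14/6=2.33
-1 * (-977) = 977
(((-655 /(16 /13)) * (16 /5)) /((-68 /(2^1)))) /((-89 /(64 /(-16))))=3406 /1513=2.25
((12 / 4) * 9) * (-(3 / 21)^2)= -27 / 49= -0.55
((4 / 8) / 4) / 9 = 1 / 72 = 0.01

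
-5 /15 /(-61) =1 /183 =0.01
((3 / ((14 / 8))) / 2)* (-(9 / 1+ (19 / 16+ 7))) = -825 / 56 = -14.73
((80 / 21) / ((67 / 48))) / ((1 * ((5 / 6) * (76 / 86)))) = 33024 / 8911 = 3.71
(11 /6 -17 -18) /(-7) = 4.74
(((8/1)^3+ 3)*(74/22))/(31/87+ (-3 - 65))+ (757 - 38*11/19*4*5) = 3772642/12947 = 291.39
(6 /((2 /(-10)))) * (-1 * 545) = 16350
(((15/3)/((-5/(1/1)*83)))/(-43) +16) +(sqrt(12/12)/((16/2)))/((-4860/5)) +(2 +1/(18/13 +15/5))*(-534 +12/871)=-539080164892853/459276850656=-1173.76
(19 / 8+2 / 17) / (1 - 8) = -339 / 952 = -0.36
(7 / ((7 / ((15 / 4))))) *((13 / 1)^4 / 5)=85683 / 4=21420.75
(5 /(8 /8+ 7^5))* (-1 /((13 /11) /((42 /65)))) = -21 /129116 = -0.00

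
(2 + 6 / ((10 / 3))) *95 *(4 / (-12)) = -361 / 3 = -120.33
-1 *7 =-7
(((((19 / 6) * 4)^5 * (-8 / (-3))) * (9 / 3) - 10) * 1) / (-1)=-633878914 / 243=-2608555.20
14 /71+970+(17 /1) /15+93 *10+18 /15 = 1902.53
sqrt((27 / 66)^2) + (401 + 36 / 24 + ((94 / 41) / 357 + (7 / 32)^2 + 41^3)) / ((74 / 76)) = 217160899672109 / 3050116608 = 71197.57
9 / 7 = 1.29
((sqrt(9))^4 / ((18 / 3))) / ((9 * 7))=3 / 14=0.21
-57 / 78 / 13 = -19 / 338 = -0.06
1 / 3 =0.33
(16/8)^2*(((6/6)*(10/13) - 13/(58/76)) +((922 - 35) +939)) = 2729080/377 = 7238.94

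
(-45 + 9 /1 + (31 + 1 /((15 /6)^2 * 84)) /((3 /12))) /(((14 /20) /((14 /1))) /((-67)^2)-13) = -829639024 /122549595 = -6.77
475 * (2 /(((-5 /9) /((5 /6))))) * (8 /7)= -11400 /7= -1628.57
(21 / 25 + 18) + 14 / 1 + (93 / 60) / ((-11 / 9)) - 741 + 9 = -770471 / 1100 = -700.43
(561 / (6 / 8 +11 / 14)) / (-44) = -357 / 43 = -8.30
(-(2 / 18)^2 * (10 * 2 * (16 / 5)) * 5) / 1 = -320 / 81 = -3.95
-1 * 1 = -1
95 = 95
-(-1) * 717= 717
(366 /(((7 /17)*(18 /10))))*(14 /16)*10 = 25925 /6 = 4320.83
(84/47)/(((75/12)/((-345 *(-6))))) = 139104/235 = 591.93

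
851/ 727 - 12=-7873/ 727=-10.83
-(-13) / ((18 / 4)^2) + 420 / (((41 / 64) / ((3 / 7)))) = 935252 / 3321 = 281.62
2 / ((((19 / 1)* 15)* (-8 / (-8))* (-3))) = -2 / 855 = -0.00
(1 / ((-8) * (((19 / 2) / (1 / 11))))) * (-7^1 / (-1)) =-7 / 836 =-0.01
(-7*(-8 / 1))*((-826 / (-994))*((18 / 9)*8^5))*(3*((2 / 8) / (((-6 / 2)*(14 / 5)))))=-19333120 / 71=-272297.46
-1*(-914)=914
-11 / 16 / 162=-11 / 2592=-0.00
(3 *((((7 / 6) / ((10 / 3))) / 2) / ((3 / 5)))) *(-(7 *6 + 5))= -329 / 8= -41.12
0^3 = 0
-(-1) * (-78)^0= 1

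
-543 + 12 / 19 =-10305 / 19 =-542.37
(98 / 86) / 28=7 / 172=0.04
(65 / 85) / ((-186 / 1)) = -13 / 3162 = -0.00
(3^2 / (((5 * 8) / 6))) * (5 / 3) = 9 / 4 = 2.25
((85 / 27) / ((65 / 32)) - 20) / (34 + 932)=-3238 / 169533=-0.02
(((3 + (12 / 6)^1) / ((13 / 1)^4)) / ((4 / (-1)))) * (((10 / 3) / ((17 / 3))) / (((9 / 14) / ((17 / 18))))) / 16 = -175 / 74030112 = -0.00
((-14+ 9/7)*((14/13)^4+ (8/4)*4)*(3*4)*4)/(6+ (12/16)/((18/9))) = -3040570368/3398759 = -894.61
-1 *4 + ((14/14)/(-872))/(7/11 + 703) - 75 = -533193131/6749280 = -79.00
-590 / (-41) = 590 / 41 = 14.39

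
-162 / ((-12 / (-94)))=-1269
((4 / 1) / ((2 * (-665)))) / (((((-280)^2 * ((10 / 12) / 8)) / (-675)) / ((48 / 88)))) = 243 / 1792175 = 0.00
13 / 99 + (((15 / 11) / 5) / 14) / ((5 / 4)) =509 / 3465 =0.15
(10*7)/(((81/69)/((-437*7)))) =-4924990/27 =-182407.04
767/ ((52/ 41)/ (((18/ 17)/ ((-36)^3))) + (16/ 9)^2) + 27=5008303737/ 185587072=26.99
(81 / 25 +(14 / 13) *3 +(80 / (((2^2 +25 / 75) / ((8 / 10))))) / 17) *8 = 324408 / 5525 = 58.72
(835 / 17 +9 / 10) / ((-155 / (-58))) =18.72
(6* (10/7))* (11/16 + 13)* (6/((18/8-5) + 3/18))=-59130/217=-272.49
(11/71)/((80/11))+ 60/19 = 343099/107920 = 3.18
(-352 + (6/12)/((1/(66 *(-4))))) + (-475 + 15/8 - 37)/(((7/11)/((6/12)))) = -14157/16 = -884.81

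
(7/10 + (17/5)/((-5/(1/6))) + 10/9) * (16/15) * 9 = 6112/375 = 16.30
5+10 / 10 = 6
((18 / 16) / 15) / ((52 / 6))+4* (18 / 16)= 4689 / 1040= 4.51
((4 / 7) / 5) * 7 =4 / 5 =0.80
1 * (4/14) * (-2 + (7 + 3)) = 16/7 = 2.29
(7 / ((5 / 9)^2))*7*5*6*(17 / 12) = 67473 / 10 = 6747.30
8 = 8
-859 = -859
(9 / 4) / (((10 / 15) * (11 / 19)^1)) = 513 / 88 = 5.83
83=83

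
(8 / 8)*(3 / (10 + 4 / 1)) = 3 / 14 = 0.21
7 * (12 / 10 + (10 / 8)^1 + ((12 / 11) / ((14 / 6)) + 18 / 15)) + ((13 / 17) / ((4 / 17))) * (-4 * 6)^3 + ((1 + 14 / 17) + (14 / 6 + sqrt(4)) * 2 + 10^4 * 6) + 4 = 169593811 / 11220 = 15115.31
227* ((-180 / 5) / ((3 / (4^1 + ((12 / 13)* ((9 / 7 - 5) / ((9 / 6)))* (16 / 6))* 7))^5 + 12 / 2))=-57213306753024 / 42006813469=-1362.00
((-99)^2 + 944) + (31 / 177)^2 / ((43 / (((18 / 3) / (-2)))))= 4825030544 / 449049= 10745.00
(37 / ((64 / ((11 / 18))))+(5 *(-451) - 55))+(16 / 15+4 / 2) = -2306.58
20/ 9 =2.22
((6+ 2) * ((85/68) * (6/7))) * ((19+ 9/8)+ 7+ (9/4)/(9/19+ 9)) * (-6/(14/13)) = -256113/196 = -1306.70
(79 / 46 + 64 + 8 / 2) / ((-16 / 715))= -3115.50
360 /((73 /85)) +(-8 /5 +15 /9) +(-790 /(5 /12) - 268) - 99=-2018912 /1095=-1843.76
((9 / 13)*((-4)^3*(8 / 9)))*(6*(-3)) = 9216 / 13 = 708.92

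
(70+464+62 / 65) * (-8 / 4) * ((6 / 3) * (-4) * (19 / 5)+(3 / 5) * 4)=29957.42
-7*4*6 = -168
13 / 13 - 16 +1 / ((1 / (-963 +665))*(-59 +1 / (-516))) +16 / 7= -1633229 / 213115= -7.66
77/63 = 11/9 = 1.22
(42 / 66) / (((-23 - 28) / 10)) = -70 / 561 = -0.12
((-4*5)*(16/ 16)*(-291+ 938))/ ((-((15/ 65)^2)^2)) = 4562707.90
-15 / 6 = -5 / 2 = -2.50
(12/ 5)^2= 5.76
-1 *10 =-10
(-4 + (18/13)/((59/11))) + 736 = 561642/767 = 732.26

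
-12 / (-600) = 1 / 50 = 0.02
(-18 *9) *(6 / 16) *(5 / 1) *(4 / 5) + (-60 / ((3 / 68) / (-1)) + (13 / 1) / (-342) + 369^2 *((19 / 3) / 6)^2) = 104533813 / 684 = 152827.21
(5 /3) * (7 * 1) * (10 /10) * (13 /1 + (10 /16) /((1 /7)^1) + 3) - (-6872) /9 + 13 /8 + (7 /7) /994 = 8971853 /8946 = 1002.89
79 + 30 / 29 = 2321 / 29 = 80.03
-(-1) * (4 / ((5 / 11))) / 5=44 / 25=1.76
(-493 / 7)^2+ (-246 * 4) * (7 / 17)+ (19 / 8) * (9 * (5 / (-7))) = 30252823 / 6664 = 4539.74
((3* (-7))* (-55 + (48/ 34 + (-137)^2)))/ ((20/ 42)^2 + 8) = -1473249141/ 30838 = -47773.82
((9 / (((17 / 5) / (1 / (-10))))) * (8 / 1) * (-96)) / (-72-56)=-27 / 17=-1.59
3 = 3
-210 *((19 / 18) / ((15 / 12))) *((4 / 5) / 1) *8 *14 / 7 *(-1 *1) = 2269.87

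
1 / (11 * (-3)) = -0.03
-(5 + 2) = -7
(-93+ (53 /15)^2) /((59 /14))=-253624 /13275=-19.11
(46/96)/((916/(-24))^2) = 0.00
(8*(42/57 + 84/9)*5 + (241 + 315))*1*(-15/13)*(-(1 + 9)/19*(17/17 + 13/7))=4204000/2527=1663.63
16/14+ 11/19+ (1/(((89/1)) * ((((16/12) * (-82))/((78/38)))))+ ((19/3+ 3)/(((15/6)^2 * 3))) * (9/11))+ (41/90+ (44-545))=-4789413152197/9609276600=-498.42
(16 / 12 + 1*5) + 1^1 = 22 / 3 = 7.33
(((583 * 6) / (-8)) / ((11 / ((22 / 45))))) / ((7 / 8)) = -2332 / 105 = -22.21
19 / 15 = 1.27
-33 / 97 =-0.34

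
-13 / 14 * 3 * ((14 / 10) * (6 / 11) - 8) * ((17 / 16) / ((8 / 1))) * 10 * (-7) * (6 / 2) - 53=-433123 / 704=-615.23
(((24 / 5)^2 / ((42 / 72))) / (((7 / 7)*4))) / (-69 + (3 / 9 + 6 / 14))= -5184 / 35825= -0.14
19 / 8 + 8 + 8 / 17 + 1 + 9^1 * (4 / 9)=2155 / 136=15.85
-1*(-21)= 21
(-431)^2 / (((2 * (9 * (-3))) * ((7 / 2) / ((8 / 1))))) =-1486088 / 189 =-7862.90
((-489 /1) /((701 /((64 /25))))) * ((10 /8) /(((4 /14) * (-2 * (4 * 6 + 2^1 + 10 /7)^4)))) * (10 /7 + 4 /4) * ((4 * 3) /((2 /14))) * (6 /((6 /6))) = 46572197 /5512888320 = 0.01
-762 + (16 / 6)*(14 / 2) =-2230 / 3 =-743.33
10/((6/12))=20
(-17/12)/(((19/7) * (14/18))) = -51/76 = -0.67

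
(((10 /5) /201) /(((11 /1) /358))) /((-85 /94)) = -67304 /187935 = -0.36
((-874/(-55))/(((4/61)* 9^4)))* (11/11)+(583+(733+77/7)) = 1327.04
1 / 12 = 0.08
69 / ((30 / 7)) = 161 / 10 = 16.10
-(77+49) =-126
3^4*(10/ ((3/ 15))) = 4050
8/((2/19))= 76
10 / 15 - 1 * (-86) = 260 / 3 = 86.67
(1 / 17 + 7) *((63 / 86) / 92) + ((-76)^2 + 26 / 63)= 6118545617 / 1059219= 5776.47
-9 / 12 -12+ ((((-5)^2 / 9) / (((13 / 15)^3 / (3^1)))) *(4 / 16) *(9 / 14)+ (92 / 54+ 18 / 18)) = -26538055 / 3321864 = -7.99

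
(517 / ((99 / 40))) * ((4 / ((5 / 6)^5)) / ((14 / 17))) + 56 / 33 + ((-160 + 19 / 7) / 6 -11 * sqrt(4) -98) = 687265441 / 288750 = 2380.14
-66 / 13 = -5.08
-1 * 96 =-96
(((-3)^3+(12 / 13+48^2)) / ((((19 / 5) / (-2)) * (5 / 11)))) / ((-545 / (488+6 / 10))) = 1591580298 / 673075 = 2364.64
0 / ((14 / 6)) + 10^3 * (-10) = -10000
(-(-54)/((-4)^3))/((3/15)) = -135/32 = -4.22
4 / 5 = 0.80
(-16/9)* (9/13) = -1.23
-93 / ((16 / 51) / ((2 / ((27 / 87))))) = -1910.38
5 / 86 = 0.06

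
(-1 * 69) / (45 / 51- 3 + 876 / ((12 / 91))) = -1173 / 112895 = -0.01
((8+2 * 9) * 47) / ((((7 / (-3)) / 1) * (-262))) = 1833 / 917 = 2.00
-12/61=-0.20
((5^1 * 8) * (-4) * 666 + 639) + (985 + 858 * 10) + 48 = -96308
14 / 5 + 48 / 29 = 646 / 145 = 4.46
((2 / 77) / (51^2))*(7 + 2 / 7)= 2 / 27489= 0.00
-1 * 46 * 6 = -276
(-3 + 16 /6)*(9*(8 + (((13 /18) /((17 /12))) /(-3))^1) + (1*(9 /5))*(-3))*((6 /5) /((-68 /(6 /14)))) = 16593 /101150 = 0.16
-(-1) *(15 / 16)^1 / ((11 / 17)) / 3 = 85 / 176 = 0.48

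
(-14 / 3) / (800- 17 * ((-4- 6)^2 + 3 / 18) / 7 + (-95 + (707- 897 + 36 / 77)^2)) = -166012 / 1294334887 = -0.00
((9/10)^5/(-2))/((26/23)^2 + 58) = -31236921/6271600000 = -0.00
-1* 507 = -507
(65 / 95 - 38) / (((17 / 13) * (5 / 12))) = -110604 / 1615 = -68.49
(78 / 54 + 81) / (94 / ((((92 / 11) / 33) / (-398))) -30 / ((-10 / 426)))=-17066 / 30291705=-0.00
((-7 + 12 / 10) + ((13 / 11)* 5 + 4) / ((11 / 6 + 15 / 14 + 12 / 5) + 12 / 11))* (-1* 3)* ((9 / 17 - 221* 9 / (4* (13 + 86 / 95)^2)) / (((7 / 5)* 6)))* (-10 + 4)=57070542916953 / 3067967052346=18.60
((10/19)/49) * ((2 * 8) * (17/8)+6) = 400/931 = 0.43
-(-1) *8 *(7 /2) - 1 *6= 22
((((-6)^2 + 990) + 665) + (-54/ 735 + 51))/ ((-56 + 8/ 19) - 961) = -8108668/ 4732175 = -1.71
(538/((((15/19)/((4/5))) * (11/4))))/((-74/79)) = -6460304/30525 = -211.64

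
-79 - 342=-421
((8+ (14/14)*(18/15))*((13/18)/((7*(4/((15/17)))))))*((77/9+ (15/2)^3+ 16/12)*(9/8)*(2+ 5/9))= 259.91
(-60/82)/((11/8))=-240/451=-0.53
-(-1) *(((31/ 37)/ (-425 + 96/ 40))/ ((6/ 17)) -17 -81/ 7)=-93835645/ 3283602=-28.58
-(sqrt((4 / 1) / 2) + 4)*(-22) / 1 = 22*sqrt(2) + 88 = 119.11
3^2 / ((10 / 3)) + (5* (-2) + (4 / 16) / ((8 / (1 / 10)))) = -467 / 64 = -7.30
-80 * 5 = -400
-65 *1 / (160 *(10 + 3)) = -1 / 32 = -0.03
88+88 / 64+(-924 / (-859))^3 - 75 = 79202686777 / 5070718232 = 15.62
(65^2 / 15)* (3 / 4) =845 / 4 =211.25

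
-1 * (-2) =2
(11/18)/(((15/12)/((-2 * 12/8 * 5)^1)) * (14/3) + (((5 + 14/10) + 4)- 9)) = 55/91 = 0.60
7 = 7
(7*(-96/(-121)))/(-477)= -224/19239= -0.01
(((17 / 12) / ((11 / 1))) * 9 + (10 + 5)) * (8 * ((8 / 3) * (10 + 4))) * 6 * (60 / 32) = 597240 / 11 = 54294.55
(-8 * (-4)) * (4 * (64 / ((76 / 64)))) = 131072 / 19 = 6898.53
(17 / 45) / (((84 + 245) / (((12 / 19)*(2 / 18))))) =68 / 843885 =0.00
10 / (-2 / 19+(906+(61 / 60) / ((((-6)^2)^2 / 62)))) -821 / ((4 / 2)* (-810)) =561412063469 / 1084166352180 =0.52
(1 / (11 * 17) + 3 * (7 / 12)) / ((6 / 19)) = 24947 / 4488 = 5.56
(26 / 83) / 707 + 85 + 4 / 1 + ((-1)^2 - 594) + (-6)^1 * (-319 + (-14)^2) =13731380 / 58681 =234.00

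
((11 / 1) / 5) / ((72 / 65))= 143 / 72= 1.99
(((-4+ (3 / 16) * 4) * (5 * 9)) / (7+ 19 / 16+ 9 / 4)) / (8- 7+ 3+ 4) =-585 / 334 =-1.75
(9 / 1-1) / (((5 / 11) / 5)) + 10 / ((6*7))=1853 / 21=88.24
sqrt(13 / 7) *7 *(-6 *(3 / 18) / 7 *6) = -6 *sqrt(91) / 7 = -8.18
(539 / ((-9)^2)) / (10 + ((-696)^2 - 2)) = 539 / 39238344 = 0.00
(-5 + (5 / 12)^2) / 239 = -0.02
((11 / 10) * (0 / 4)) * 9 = 0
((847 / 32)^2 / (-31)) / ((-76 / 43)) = 30848587 / 2412544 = 12.79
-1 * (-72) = 72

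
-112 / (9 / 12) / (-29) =448 / 87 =5.15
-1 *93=-93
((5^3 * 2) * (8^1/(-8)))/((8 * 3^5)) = -125/972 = -0.13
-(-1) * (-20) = -20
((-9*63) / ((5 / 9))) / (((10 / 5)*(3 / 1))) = -1701 / 10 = -170.10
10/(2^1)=5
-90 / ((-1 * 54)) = 5 / 3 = 1.67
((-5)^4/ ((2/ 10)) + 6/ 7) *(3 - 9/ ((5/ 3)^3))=2888292/ 875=3300.91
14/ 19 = 0.74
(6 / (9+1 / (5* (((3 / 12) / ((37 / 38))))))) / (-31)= -0.02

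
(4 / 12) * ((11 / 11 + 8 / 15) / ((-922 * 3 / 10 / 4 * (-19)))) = 92 / 236493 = 0.00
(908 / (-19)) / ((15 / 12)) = -3632 / 95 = -38.23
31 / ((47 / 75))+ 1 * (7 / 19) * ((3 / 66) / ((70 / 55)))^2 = 4947647 / 100016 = 49.47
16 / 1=16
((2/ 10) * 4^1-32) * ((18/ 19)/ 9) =-312/ 95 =-3.28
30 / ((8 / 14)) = 105 / 2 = 52.50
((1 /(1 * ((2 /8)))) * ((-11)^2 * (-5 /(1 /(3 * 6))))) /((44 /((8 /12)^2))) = -440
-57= -57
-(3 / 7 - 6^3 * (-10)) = -15123 / 7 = -2160.43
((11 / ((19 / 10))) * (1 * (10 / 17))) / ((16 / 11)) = 3025 / 1292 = 2.34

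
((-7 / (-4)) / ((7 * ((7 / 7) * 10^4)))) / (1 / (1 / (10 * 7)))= 1 / 2800000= 0.00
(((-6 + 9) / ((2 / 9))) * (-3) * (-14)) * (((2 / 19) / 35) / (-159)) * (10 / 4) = -27 / 1007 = -0.03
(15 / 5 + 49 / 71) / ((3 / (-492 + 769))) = 72574 / 213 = 340.72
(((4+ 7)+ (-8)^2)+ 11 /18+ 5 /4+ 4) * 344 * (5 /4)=625865 /18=34770.28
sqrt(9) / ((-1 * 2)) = -3 / 2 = -1.50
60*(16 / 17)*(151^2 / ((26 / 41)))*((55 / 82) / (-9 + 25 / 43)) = -6470923800 / 40001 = -161769.05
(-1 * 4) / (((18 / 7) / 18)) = -28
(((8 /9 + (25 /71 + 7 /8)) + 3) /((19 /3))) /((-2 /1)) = -26153 /64752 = -0.40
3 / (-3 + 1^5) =-3 / 2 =-1.50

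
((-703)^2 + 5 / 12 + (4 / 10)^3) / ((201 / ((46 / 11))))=17050227083 / 1658250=10282.06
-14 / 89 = -0.16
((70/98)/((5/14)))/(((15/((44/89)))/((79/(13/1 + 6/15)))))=6952/17889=0.39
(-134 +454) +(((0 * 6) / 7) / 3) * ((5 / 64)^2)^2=320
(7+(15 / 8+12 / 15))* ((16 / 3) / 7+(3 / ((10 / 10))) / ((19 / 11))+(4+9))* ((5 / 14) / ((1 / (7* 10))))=498585 / 133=3748.76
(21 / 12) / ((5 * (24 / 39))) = 91 / 160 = 0.57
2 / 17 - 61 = -1035 / 17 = -60.88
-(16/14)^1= -8/7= -1.14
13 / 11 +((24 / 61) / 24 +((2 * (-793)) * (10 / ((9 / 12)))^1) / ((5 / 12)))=-34053788 / 671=-50750.80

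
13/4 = 3.25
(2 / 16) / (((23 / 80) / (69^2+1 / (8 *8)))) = 1523525 / 736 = 2070.01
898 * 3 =2694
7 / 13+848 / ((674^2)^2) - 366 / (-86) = 34566419629107 / 7209936028399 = 4.79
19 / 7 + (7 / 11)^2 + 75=66167 / 847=78.12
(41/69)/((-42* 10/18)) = -41/1610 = -0.03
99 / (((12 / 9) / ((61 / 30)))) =6039 / 40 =150.98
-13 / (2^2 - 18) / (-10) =-13 / 140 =-0.09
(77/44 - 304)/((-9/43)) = 17329/12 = 1444.08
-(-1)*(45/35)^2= 81/49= 1.65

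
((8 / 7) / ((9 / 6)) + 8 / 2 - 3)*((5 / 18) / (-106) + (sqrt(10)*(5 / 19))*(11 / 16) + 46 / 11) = 2035*sqrt(10) / 6384 + 3245381 / 440748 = 8.37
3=3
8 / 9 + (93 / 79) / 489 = 103295 / 115893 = 0.89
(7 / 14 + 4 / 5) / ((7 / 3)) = 39 / 70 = 0.56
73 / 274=0.27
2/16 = 0.12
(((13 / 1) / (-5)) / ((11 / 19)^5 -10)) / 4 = 2476099 / 37846060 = 0.07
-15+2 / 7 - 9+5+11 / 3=-316 / 21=-15.05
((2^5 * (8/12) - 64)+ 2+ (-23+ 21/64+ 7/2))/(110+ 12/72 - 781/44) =-11489/17744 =-0.65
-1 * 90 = -90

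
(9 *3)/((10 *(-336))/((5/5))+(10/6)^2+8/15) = -1215/151051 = -0.01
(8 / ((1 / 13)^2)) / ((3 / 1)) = 1352 / 3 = 450.67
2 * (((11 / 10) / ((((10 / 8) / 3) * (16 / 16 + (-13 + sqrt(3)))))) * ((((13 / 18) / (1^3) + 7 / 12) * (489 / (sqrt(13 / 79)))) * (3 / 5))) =-21516 * sqrt(1027) / 1625 - 1793 * sqrt(3081) / 1625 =-485.57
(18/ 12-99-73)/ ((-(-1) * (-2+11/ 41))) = 13981/ 142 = 98.46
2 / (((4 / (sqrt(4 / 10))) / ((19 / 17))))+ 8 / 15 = 19*sqrt(10) / 170+ 8 / 15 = 0.89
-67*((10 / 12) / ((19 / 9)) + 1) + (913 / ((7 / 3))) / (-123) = -1053831 / 10906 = -96.63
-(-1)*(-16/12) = -1.33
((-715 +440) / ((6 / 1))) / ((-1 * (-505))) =-55 / 606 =-0.09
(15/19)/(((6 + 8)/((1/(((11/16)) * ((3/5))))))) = 200/1463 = 0.14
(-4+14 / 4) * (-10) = 5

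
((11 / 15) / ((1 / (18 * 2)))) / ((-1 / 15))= -396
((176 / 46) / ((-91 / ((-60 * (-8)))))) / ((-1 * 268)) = 10560 / 140231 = 0.08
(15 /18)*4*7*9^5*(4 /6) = 918540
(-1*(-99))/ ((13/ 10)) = 990/ 13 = 76.15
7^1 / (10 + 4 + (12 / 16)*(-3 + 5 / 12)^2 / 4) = 5376 / 11713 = 0.46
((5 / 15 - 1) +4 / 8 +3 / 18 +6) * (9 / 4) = 27 / 2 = 13.50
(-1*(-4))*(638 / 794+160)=643.21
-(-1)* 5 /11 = 5 /11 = 0.45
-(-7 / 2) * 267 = 1869 / 2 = 934.50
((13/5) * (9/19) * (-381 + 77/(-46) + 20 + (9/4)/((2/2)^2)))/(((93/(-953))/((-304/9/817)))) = -547742468/2912605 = -188.06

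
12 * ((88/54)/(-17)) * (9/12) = -44/51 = -0.86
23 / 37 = 0.62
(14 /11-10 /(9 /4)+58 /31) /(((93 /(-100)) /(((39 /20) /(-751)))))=-259480 /71449389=-0.00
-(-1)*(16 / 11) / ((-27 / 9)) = -16 / 33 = -0.48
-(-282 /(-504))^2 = -2209 /7056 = -0.31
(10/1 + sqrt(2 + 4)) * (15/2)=15 * sqrt(6)/2 + 75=93.37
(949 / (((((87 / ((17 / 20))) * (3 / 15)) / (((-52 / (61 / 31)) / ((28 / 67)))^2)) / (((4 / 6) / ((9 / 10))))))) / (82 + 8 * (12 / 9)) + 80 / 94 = 2765617157871095 / 1865349289062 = 1482.63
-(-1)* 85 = 85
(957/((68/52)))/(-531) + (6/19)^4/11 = -5940953393/4313494779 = -1.38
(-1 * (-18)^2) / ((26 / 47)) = -7614 / 13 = -585.69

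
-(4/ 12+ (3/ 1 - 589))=1757/ 3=585.67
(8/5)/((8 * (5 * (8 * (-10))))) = -1/2000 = -0.00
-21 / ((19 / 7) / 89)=-688.58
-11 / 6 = -1.83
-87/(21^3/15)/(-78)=145/80262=0.00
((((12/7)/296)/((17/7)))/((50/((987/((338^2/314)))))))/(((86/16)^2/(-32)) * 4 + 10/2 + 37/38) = 80755776/1474466623175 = 0.00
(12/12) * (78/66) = 13/11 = 1.18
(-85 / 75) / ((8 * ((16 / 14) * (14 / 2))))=-17 / 960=-0.02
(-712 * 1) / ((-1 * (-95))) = -7.49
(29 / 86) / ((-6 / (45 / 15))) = -29 / 172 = -0.17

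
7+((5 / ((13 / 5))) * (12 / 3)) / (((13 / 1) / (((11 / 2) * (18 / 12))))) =11.88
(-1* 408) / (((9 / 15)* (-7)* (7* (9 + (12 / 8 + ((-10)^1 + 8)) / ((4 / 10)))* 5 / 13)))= 7072 / 1519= 4.66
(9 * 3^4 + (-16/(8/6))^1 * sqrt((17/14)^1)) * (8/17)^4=2985984/83521 - 24576 * sqrt(238)/584647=35.10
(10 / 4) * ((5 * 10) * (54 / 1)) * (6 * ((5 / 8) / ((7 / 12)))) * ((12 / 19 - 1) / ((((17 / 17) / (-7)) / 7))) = 14883750 / 19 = 783355.26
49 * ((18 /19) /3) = 294 /19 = 15.47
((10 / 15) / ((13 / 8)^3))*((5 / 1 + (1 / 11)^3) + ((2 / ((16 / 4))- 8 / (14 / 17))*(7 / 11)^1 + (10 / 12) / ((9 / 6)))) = -3769856 / 78953589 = -0.05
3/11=0.27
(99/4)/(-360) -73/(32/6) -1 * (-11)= -441/160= -2.76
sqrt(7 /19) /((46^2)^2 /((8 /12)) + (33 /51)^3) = 4913 * sqrt(133) /626935653137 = 0.00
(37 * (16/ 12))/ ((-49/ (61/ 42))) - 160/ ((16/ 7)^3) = -5871997/ 395136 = -14.86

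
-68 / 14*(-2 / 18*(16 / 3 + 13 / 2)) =1207 / 189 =6.39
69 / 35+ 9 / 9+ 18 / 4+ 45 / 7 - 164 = -1501 / 10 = -150.10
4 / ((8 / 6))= 3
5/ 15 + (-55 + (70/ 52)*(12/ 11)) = -22822/ 429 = -53.20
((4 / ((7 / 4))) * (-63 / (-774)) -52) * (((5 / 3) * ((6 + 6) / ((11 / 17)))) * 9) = -6817680 / 473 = -14413.70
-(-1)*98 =98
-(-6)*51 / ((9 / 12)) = 408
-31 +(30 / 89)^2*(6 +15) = -226651 / 7921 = -28.61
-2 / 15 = -0.13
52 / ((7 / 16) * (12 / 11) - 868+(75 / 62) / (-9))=-212784 / 3550453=-0.06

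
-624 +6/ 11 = -6858/ 11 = -623.45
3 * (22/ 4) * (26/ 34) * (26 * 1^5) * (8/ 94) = 27.92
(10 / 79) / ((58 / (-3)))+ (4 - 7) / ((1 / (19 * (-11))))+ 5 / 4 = 628.24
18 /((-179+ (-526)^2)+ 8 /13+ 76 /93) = 21762 /334286605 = 0.00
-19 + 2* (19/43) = -779/43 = -18.12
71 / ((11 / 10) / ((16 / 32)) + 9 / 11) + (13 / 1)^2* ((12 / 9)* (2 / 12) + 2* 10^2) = 50588453 / 1494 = 33861.08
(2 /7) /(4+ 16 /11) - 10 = -2089 /210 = -9.95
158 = 158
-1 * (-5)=5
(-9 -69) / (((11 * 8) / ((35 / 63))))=-65 / 132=-0.49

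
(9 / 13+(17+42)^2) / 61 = 742 / 13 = 57.08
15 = 15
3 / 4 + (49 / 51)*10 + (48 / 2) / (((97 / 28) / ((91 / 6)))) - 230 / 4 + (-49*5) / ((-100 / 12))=8640431 / 98940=87.33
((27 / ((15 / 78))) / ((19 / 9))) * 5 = 6318 / 19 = 332.53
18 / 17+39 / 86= 2211 / 1462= 1.51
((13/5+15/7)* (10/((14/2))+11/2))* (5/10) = 8051/490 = 16.43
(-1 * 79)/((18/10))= -395/9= -43.89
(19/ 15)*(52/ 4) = 247/ 15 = 16.47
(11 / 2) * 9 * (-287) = -28413 / 2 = -14206.50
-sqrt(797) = -28.23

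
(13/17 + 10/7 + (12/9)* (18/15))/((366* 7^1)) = 37/24990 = 0.00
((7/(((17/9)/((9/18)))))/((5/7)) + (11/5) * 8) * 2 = 40.39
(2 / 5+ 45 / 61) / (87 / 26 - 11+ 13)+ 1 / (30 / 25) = 266107 / 254370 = 1.05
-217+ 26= -191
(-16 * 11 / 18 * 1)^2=7744 / 81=95.60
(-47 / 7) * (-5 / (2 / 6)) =705 / 7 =100.71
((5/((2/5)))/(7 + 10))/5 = 0.15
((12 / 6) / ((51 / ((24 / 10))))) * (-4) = -0.38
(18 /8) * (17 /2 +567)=1294.88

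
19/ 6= 3.17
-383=-383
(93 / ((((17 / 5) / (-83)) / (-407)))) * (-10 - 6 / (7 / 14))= -345579630 / 17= -20328213.53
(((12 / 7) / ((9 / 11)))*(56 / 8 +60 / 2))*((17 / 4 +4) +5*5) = 7733 / 3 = 2577.67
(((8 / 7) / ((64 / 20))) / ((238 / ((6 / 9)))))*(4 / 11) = 10 / 27489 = 0.00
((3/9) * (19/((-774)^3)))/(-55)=19/76507995960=0.00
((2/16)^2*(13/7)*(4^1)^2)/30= 13/840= 0.02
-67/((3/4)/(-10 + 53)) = -11524/3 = -3841.33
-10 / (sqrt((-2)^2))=-5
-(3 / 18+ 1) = -7 / 6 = -1.17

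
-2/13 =-0.15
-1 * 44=-44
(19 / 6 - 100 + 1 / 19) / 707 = -11033 / 80598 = -0.14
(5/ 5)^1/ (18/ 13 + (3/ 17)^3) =63869/ 88785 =0.72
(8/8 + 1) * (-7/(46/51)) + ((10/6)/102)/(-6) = -655567/42228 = -15.52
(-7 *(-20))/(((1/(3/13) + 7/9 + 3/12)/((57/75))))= 19152/965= 19.85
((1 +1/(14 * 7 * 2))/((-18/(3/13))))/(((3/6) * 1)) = -0.03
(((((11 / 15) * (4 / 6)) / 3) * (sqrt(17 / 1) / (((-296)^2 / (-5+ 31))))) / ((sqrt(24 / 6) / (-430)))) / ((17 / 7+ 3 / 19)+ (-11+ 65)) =-817817 * sqrt(17) / 4450936608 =-0.00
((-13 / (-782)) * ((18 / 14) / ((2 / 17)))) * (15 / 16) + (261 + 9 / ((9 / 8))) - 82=1928603 / 10304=187.17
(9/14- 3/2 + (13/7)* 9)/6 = 37/14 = 2.64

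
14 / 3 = 4.67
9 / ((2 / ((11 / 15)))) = 33 / 10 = 3.30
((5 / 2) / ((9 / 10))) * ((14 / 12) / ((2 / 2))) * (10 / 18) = 875 / 486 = 1.80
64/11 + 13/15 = 6.68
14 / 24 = 7 / 12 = 0.58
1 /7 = 0.14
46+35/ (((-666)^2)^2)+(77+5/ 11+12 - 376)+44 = -425356042143647/ 2164161176496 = -196.55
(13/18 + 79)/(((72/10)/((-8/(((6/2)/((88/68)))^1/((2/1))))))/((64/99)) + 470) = 1836800/10791621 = 0.17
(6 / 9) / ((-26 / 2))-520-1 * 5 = -20477 / 39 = -525.05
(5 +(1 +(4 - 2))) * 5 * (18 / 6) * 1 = 120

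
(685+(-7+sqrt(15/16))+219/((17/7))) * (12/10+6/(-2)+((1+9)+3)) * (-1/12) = -60942/85 - 7 * sqrt(15)/30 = -717.87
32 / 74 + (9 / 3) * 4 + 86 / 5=5482 / 185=29.63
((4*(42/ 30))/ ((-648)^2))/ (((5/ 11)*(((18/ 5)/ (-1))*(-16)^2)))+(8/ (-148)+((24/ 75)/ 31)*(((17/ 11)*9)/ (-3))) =-15549970407113/ 152580348518400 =-0.10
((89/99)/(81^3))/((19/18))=178/111071169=0.00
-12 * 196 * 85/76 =-49980/19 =-2630.53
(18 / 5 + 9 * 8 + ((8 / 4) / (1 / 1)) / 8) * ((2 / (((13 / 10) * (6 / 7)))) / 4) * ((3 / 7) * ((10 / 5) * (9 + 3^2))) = 13653 / 26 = 525.12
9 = 9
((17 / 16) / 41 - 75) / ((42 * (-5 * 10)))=49183 / 1377600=0.04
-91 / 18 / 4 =-91 / 72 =-1.26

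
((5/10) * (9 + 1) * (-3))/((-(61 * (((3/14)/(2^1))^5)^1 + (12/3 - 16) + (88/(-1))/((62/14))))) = -8002821120/17003384071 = -0.47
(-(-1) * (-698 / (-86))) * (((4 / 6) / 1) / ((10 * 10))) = 349 / 6450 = 0.05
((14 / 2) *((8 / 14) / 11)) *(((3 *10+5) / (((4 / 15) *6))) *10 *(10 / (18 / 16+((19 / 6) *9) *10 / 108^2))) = 34020000 / 49159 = 692.04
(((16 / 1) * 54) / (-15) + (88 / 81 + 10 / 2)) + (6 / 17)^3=-102412439 / 1989765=-51.47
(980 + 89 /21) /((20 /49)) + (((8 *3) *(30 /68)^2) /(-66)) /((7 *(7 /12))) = 22537253593 /9346260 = 2411.37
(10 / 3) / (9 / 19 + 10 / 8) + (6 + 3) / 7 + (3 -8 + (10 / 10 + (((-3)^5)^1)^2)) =162441652 / 2751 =59048.22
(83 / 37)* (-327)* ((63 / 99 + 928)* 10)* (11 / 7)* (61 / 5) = -33823928430 / 259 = -130594318.26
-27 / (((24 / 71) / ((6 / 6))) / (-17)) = 10863 / 8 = 1357.88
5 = 5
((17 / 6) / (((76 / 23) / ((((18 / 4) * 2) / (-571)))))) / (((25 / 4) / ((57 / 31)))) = -3519 / 885050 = -0.00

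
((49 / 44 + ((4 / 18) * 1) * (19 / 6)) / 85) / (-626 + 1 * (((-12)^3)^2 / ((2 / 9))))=127 / 79811633880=0.00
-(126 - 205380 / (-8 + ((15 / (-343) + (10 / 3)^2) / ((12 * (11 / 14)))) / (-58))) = -348417794214 / 13539349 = -25733.72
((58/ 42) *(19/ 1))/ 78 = 551/ 1638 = 0.34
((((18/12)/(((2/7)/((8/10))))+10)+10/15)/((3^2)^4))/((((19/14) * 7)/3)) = 446/623295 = 0.00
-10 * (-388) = 3880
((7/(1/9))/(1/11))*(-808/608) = -69993/76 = -920.96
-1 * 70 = -70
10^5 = 100000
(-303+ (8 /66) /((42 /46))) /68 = -209887 /47124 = -4.45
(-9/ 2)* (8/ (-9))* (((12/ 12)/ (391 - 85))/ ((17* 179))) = 2/ 465579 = 0.00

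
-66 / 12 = -11 / 2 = -5.50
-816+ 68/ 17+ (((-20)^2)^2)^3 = 4095999999999188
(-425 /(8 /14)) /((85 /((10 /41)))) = -175 /82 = -2.13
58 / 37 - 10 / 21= 848 / 777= 1.09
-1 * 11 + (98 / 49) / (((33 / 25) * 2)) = -338 / 33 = -10.24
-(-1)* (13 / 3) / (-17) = -13 / 51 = -0.25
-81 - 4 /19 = -1543 /19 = -81.21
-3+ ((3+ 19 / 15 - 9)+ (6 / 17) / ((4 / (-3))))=-4079 / 510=-8.00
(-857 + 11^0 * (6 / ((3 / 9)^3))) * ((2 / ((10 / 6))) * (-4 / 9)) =1112 / 3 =370.67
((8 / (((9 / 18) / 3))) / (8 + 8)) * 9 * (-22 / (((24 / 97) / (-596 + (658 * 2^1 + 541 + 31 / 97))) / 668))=-2022779484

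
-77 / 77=-1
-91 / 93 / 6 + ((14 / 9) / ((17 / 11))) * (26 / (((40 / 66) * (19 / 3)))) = 5997173 / 901170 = 6.65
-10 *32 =-320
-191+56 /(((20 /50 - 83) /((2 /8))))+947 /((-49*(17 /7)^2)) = -3315504 /17051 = -194.45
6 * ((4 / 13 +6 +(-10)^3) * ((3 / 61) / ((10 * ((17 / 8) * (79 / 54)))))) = -50225184 / 5324995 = -9.43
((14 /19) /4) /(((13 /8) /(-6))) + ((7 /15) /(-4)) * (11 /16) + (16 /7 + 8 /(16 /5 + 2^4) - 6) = -6735613 /1659840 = -4.06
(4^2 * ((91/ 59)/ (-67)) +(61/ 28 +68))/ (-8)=-7726877/ 885472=-8.73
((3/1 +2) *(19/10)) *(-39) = -741/2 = -370.50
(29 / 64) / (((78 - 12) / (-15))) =-145 / 1408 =-0.10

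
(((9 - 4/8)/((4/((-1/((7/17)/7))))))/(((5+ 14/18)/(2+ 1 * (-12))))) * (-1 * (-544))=442170/13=34013.08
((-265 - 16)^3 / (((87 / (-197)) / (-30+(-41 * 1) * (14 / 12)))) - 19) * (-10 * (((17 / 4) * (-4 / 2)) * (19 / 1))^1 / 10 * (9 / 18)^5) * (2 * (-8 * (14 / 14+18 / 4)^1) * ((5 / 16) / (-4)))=-36263296455224905 / 267264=-135683430822.05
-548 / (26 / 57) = -15618 / 13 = -1201.38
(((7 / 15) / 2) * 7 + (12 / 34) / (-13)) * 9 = 31947 / 2210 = 14.46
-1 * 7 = -7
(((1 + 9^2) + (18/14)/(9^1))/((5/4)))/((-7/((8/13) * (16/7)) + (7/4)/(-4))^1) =-58880/4851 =-12.14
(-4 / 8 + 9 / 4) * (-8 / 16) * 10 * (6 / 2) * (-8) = 210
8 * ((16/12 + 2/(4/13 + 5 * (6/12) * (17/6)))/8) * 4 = 22192/3459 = 6.42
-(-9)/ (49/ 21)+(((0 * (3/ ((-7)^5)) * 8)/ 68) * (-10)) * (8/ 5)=27/ 7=3.86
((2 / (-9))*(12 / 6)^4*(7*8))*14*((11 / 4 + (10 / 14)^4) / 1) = -1233536 / 147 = -8391.40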